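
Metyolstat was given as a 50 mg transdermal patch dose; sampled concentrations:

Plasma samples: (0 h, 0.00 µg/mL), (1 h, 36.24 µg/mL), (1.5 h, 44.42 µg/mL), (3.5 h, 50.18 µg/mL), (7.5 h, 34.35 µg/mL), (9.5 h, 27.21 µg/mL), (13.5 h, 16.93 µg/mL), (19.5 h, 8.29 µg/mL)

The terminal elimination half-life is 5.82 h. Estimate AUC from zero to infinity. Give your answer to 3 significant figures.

Trapezoidal AUC_0→19.5:
  [0→1]: (0.00+36.24)/2 × 1 = 18.12
  [1→1.5]: (36.24+44.42)/2 × 0.5 = 20.165
  [1.5→3.5]: (44.42+50.18)/2 × 2 = 94.6
  [3.5→7.5]: (50.18+34.35)/2 × 4 = 169.06
  [7.5→9.5]: (34.35+27.21)/2 × 2 = 61.56
  [9.5→13.5]: (27.21+16.93)/2 × 4 = 88.28
  [13.5→19.5]: (16.93+8.29)/2 × 6 = 75.66
  Sum = 527.445 µg/mL·h
k_e = ln2 / t½ = 0.693147 / 5.82 = 0.1191 h^-1
Extrapolated tail: C_last / k_e = 8.29 / 0.1191 = 69.605
AUC_0→∞ = 527.445 + 69.605 = 597.05 µg/mL·h

AUC = 597 µg/mL·h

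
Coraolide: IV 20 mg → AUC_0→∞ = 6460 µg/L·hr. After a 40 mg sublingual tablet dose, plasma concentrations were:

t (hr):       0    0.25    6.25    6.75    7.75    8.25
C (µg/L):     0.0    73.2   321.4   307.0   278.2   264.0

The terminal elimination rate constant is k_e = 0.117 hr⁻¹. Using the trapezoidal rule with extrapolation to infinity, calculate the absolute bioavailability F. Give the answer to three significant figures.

F = 0.312

Trapezoidal AUC_0→8.25 (sublingual tablet):
  [0→0.25]: (0.0+73.2)/2 × 0.25 = 9.15
  [0.25→6.25]: (73.2+321.4)/2 × 6 = 1183.8
  [6.25→6.75]: (321.4+307.0)/2 × 0.5 = 157.1
  [6.75→7.75]: (307.0+278.2)/2 × 1 = 292.6
  [7.75→8.25]: (278.2+264.0)/2 × 0.5 = 135.55
  Sum = 1778.2 µg/L·hr
Tail: C_last/k_e = 264.0/0.117 = 2256.410
AUC_0→∞ (sublingual tablet) = 1778.2 + 2256.410 = 4034.61 µg/L·hr
F = (AUC_ev/D_ev)/(AUC_iv/D_iv) = (4034.61/40)/(6460/20) = 100.86525/323 = 0.3123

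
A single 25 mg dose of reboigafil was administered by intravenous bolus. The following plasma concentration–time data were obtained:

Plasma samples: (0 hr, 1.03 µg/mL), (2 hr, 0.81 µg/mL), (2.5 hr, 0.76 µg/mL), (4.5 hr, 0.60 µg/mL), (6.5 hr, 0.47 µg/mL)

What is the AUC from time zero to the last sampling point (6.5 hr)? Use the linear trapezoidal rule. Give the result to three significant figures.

Trapezoidal AUC_0→6.5:
  [0→2]: (1.03+0.81)/2 × 2 = 1.84
  [2→2.5]: (0.81+0.76)/2 × 0.5 = 0.3925
  [2.5→4.5]: (0.76+0.60)/2 × 2 = 1.36
  [4.5→6.5]: (0.60+0.47)/2 × 2 = 1.07
  Sum = 4.6625 µg/mL·hr

AUC = 4.66 µg/mL·hr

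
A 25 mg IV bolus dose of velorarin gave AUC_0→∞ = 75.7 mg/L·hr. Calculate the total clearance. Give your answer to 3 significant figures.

CL = Dose_iv / AUC_0→∞
   = 25 / 75.7 = 0.330251 L/hr

CL = 0.330 L/hr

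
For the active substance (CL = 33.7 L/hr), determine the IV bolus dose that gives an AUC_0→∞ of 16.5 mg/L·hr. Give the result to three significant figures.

Dose = 556 mg

Dose_iv = CL × AUC_0→∞
     = 33.7 × 16.5 = 556.05 mg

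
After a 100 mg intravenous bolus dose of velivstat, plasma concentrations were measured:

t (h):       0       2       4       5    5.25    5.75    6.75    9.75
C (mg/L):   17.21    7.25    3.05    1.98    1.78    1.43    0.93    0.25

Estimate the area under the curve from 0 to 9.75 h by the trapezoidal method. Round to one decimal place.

Trapezoidal AUC_0→9.75:
  [0→2]: (17.21+7.25)/2 × 2 = 24.46
  [2→4]: (7.25+3.05)/2 × 2 = 10.3
  [4→5]: (3.05+1.98)/2 × 1 = 2.515
  [5→5.25]: (1.98+1.78)/2 × 0.25 = 0.47
  [5.25→5.75]: (1.78+1.43)/2 × 0.5 = 0.8025
  [5.75→6.75]: (1.43+0.93)/2 × 1 = 1.18
  [6.75→9.75]: (0.93+0.25)/2 × 3 = 1.77
  Sum = 41.4975 mg/L·h

AUC = 41.5 mg/L·h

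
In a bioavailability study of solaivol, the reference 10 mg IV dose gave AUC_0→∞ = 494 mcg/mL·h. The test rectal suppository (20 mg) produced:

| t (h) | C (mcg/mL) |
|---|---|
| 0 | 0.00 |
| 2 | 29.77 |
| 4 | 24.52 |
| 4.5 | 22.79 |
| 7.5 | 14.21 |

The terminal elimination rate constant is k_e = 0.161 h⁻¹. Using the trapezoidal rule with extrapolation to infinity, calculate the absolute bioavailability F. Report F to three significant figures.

F = 0.243

Trapezoidal AUC_0→7.5 (rectal suppository):
  [0→2]: (0.00+29.77)/2 × 2 = 29.77
  [2→4]: (29.77+24.52)/2 × 2 = 54.29
  [4→4.5]: (24.52+22.79)/2 × 0.5 = 11.8275
  [4.5→7.5]: (22.79+14.21)/2 × 3 = 55.5
  Sum = 151.3875 mcg/mL·h
Tail: C_last/k_e = 14.21/0.161 = 88.261
AUC_0→∞ (rectal suppository) = 151.3875 + 88.261 = 239.6485 mcg/mL·h
F = (AUC_ev/D_ev)/(AUC_iv/D_iv) = (239.6485/20)/(494/10) = 11.982425/49.4 = 0.2426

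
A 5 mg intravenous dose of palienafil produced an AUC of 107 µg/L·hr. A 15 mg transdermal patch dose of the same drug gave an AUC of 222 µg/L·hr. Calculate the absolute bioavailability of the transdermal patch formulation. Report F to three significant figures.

F = (AUC_ev / D_ev) / (AUC_iv / D_iv)
  = (222/15) / (107/5)
  = 14.8 / 21.4 = 0.6916

F = 0.692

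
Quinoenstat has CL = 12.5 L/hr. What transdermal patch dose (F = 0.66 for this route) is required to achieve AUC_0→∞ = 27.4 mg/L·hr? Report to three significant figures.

Dose = 519 mg

Dose = CL × AUC_0→∞ / F
     = 12.5 × 27.4 / 0.66 = 518.939 mg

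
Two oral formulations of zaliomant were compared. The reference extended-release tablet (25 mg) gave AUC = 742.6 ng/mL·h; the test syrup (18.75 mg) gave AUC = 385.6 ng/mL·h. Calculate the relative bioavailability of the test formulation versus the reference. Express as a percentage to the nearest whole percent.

F_rel = 69%

F_rel = (AUC_test/D_test) / (AUC_ref/D_ref)
      = (385.6/18.75) / (742.6/25)
      = 20.5653 / 29.704 = 0.6923 = 69.23%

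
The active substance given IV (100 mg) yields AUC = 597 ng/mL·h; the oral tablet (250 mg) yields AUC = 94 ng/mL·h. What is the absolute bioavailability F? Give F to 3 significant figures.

F = (AUC_ev / D_ev) / (AUC_iv / D_iv)
  = (94/250) / (597/100)
  = 0.376 / 5.97 = 0.0630

F = 0.0630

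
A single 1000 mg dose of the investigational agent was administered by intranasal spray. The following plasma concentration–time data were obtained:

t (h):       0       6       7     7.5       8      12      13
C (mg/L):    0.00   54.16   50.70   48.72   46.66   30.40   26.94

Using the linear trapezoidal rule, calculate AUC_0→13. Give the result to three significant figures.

AUC = 446 mg/L·h

Trapezoidal AUC_0→13:
  [0→6]: (0.00+54.16)/2 × 6 = 162.48
  [6→7]: (54.16+50.70)/2 × 1 = 52.43
  [7→7.5]: (50.70+48.72)/2 × 0.5 = 24.855
  [7.5→8]: (48.72+46.66)/2 × 0.5 = 23.845
  [8→12]: (46.66+30.40)/2 × 4 = 154.12
  [12→13]: (30.40+26.94)/2 × 1 = 28.67
  Sum = 446.4 mg/L·h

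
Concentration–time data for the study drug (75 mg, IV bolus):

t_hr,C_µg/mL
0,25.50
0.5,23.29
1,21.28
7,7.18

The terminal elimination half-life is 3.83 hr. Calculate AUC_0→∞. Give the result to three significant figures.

AUC = 148 µg/mL·hr

Trapezoidal AUC_0→7:
  [0→0.5]: (25.50+23.29)/2 × 0.5 = 12.1975
  [0.5→1]: (23.29+21.28)/2 × 0.5 = 11.1425
  [1→7]: (21.28+7.18)/2 × 6 = 85.38
  Sum = 108.72 µg/mL·hr
k_e = ln2 / t½ = 0.693147 / 3.83 = 0.1810 hr^-1
Extrapolated tail: C_last / k_e = 7.18 / 0.181 = 39.669
AUC_0→∞ = 108.72 + 39.669 = 148.389 µg/mL·hr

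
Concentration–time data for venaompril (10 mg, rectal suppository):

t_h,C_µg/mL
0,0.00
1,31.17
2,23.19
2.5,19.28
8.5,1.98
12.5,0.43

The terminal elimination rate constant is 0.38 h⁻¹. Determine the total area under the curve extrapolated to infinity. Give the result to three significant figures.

Trapezoidal AUC_0→12.5:
  [0→1]: (0.00+31.17)/2 × 1 = 15.585
  [1→2]: (31.17+23.19)/2 × 1 = 27.18
  [2→2.5]: (23.19+19.28)/2 × 0.5 = 10.6175
  [2.5→8.5]: (19.28+1.98)/2 × 6 = 63.78
  [8.5→12.5]: (1.98+0.43)/2 × 4 = 4.82
  Sum = 121.9825 µg/mL·h
Extrapolated tail: C_last / k_e = 0.43 / 0.38 = 1.132
AUC_0→∞ = 121.9825 + 1.132 = 123.1145 µg/mL·h

AUC = 123 µg/mL·h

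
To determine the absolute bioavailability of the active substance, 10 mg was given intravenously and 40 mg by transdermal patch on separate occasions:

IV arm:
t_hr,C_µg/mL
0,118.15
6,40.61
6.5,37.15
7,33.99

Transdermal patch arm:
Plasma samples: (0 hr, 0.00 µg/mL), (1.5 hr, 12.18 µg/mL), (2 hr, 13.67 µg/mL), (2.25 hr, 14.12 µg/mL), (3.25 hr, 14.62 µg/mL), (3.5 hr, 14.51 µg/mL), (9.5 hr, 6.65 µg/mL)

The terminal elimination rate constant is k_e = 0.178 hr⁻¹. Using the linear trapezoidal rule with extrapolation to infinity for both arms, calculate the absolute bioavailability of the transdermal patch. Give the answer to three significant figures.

F = 0.0489

Trapezoidal AUC_0→7 (IV):
  [0→6]: (118.15+40.61)/2 × 6 = 476.28
  [6→6.5]: (40.61+37.15)/2 × 0.5 = 19.44
  [6.5→7]: (37.15+33.99)/2 × 0.5 = 17.785
  Sum = 513.505 µg/mL·hr
IV tail: 33.99/0.178 = 190.955; AUC_iv,0→∞ = 513.505 + 190.955 = 704.46 µg/mL·hr
Trapezoidal AUC_0→9.5 (transdermal patch):
  [0→1.5]: (0.00+12.18)/2 × 1.5 = 9.135
  [1.5→2]: (12.18+13.67)/2 × 0.5 = 6.4625
  [2→2.25]: (13.67+14.12)/2 × 0.25 = 3.47375
  [2.25→3.25]: (14.12+14.62)/2 × 1 = 14.37
  [3.25→3.5]: (14.62+14.51)/2 × 0.25 = 3.64125
  [3.5→9.5]: (14.51+6.65)/2 × 6 = 63.48
  Sum = 100.5625 µg/mL·hr
transdermal patch tail: 6.65/0.178 = 37.360; AUC_ev,0→∞ = 100.5625 + 37.360 = 137.9225 µg/mL·hr
F = (AUC_ev/D_ev)/(AUC_iv/D_iv) = (137.9225/40)/(704.46/10) = 3.4480625/70.446 = 0.0489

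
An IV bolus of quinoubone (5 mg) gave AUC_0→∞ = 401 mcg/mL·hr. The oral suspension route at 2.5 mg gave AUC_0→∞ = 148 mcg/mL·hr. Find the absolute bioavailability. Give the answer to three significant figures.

F = 0.738

F = (AUC_ev / D_ev) / (AUC_iv / D_iv)
  = (148/2.5) / (401/5)
  = 59.2 / 80.2 = 0.7382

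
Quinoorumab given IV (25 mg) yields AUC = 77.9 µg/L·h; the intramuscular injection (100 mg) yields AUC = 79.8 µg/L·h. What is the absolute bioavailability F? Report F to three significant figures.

F = (AUC_ev / D_ev) / (AUC_iv / D_iv)
  = (79.8/100) / (77.9/25)
  = 0.798 / 3.116 = 0.2561

F = 0.256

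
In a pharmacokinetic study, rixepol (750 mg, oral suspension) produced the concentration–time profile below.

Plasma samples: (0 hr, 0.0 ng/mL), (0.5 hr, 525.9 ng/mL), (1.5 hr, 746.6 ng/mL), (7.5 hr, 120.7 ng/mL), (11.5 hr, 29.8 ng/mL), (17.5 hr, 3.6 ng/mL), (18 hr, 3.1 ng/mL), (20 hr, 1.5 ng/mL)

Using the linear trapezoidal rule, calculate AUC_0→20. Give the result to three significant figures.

Trapezoidal AUC_0→20:
  [0→0.5]: (0.0+525.9)/2 × 0.5 = 131.475
  [0.5→1.5]: (525.9+746.6)/2 × 1 = 636.25
  [1.5→7.5]: (746.6+120.7)/2 × 6 = 2601.9
  [7.5→11.5]: (120.7+29.8)/2 × 4 = 301.0
  [11.5→17.5]: (29.8+3.6)/2 × 6 = 100.2
  [17.5→18]: (3.6+3.1)/2 × 0.5 = 1.675
  [18→20]: (3.1+1.5)/2 × 2 = 4.6
  Sum = 3777.1 ng/mL·hr

AUC = 3780 ng/mL·hr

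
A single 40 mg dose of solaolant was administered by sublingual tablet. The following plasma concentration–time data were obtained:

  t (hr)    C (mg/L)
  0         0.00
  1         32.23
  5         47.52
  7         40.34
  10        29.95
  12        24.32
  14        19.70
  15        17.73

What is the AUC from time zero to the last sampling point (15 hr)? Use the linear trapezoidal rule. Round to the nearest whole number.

AUC = 486 mg/L·hr

Trapezoidal AUC_0→15:
  [0→1]: (0.00+32.23)/2 × 1 = 16.115
  [1→5]: (32.23+47.52)/2 × 4 = 159.5
  [5→7]: (47.52+40.34)/2 × 2 = 87.86
  [7→10]: (40.34+29.95)/2 × 3 = 105.435
  [10→12]: (29.95+24.32)/2 × 2 = 54.27
  [12→14]: (24.32+19.70)/2 × 2 = 44.02
  [14→15]: (19.70+17.73)/2 × 1 = 18.715
  Sum = 485.915 mg/L·hr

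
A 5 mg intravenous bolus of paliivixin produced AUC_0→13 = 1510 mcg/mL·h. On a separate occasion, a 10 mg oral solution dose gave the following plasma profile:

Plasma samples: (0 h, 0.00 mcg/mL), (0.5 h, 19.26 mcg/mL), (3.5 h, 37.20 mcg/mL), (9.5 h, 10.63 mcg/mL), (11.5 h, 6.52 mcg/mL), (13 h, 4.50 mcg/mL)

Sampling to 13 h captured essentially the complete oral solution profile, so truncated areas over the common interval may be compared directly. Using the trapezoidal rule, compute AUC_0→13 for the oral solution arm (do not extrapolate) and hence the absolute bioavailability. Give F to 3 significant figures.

F = 0.0856

Trapezoidal AUC_0→13 (oral solution):
  [0→0.5]: (0.00+19.26)/2 × 0.5 = 4.815
  [0.5→3.5]: (19.26+37.20)/2 × 3 = 84.69
  [3.5→9.5]: (37.20+10.63)/2 × 6 = 143.49
  [9.5→11.5]: (10.63+6.52)/2 × 2 = 17.15
  [11.5→13]: (6.52+4.50)/2 × 1.5 = 8.265
  Sum = 258.41 mcg/mL·h
F = (AUC_ev/D_ev)/(AUC_iv/D_iv) = (258.41/10)/(1510/5) = 25.841/302 = 0.0856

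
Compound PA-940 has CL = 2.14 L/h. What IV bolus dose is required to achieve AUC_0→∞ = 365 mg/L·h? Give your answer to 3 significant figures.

Dose = 781 mg

Dose_iv = CL × AUC_0→∞
     = 2.14 × 365 = 781.1 mg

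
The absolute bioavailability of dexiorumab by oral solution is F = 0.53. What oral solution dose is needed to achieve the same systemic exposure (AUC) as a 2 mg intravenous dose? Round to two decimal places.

D_oral = 3.77 mg

For equal systemic exposure: F × D_ev = D_iv
D_ev = D_iv / F = 2 / 0.53 = 3.77358 mg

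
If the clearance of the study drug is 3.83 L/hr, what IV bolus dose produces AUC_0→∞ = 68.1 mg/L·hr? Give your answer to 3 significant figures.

Dose = 261 mg

Dose_iv = CL × AUC_0→∞
     = 3.83 × 68.1 = 260.823 mg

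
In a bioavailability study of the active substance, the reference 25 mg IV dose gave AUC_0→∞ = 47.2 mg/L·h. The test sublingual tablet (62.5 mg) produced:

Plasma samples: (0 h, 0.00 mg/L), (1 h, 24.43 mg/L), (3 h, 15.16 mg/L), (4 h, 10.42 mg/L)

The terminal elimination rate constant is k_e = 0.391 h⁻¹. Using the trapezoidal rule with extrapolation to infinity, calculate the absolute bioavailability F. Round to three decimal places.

Trapezoidal AUC_0→4 (sublingual tablet):
  [0→1]: (0.00+24.43)/2 × 1 = 12.215
  [1→3]: (24.43+15.16)/2 × 2 = 39.59
  [3→4]: (15.16+10.42)/2 × 1 = 12.79
  Sum = 64.595 mg/L·h
Tail: C_last/k_e = 10.42/0.391 = 26.650
AUC_0→∞ (sublingual tablet) = 64.595 + 26.650 = 91.245 mg/L·h
F = (AUC_ev/D_ev)/(AUC_iv/D_iv) = (91.245/62.5)/(47.2/25) = 1.45992/1.888 = 0.7733

F = 0.773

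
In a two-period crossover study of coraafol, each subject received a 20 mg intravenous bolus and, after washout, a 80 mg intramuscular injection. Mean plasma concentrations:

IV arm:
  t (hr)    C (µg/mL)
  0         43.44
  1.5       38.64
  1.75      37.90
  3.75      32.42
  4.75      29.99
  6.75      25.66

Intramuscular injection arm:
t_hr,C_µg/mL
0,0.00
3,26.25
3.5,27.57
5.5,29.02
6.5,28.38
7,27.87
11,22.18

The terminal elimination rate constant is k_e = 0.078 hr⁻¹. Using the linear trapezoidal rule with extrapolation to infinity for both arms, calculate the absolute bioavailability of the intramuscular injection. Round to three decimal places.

Trapezoidal AUC_0→6.75 (IV):
  [0→1.5]: (43.44+38.64)/2 × 1.5 = 61.56
  [1.5→1.75]: (38.64+37.90)/2 × 0.25 = 9.5675
  [1.75→3.75]: (37.90+32.42)/2 × 2 = 70.32
  [3.75→4.75]: (32.42+29.99)/2 × 1 = 31.205
  [4.75→6.75]: (29.99+25.66)/2 × 2 = 55.65
  Sum = 228.3025 µg/mL·hr
IV tail: 25.66/0.078 = 328.974; AUC_iv,0→∞ = 228.3025 + 328.974 = 557.2765 µg/mL·hr
Trapezoidal AUC_0→11 (intramuscular injection):
  [0→3]: (0.00+26.25)/2 × 3 = 39.375
  [3→3.5]: (26.25+27.57)/2 × 0.5 = 13.455
  [3.5→5.5]: (27.57+29.02)/2 × 2 = 56.59
  [5.5→6.5]: (29.02+28.38)/2 × 1 = 28.7
  [6.5→7]: (28.38+27.87)/2 × 0.5 = 14.0625
  [7→11]: (27.87+22.18)/2 × 4 = 100.1
  Sum = 252.2825 µg/mL·hr
intramuscular injection tail: 22.18/0.078 = 284.359; AUC_ev,0→∞ = 252.2825 + 284.359 = 536.6415 µg/mL·hr
F = (AUC_ev/D_ev)/(AUC_iv/D_iv) = (536.6415/80)/(557.2765/20) = 6.70802/27.863825 = 0.2407

F = 0.241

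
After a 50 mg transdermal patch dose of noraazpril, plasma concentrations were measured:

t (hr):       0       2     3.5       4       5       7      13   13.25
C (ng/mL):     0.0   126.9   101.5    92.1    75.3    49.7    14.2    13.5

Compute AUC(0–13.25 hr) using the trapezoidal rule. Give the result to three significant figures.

AUC = 750 ng/mL·hr

Trapezoidal AUC_0→13.25:
  [0→2]: (0.0+126.9)/2 × 2 = 126.9
  [2→3.5]: (126.9+101.5)/2 × 1.5 = 171.3
  [3.5→4]: (101.5+92.1)/2 × 0.5 = 48.4
  [4→5]: (92.1+75.3)/2 × 1 = 83.7
  [5→7]: (75.3+49.7)/2 × 2 = 125.0
  [7→13]: (49.7+14.2)/2 × 6 = 191.7
  [13→13.25]: (14.2+13.5)/2 × 0.25 = 3.4625
  Sum = 750.4625 ng/mL·hr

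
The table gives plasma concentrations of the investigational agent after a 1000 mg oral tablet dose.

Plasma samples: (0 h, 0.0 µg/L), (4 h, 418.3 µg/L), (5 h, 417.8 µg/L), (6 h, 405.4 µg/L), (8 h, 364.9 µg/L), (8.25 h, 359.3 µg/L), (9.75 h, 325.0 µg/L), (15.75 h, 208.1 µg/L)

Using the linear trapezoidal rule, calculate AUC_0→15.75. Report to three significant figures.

Trapezoidal AUC_0→15.75:
  [0→4]: (0.0+418.3)/2 × 4 = 836.6
  [4→5]: (418.3+417.8)/2 × 1 = 418.05
  [5→6]: (417.8+405.4)/2 × 1 = 411.6
  [6→8]: (405.4+364.9)/2 × 2 = 770.3
  [8→8.25]: (364.9+359.3)/2 × 0.25 = 90.525
  [8.25→9.75]: (359.3+325.0)/2 × 1.5 = 513.225
  [9.75→15.75]: (325.0+208.1)/2 × 6 = 1599.3
  Sum = 4639.6 µg/L·h

AUC = 4640 µg/L·h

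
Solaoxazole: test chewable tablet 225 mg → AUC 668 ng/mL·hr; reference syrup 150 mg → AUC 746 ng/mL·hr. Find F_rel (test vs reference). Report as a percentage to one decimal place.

F_rel = 59.7%

F_rel = (AUC_test/D_test) / (AUC_ref/D_ref)
      = (668/225) / (746/150)
      = 2.96889 / 4.97333 = 0.5970 = 59.70%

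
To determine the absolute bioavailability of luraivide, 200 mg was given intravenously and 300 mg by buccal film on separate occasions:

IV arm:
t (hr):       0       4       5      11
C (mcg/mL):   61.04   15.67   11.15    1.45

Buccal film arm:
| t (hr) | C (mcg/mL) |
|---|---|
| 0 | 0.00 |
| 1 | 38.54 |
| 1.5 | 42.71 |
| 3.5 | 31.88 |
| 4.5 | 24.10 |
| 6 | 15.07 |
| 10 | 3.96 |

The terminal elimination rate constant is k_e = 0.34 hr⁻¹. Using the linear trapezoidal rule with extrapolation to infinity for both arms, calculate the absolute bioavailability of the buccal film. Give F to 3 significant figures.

F = 0.706

Trapezoidal AUC_0→11 (IV):
  [0→4]: (61.04+15.67)/2 × 4 = 153.42
  [4→5]: (15.67+11.15)/2 × 1 = 13.41
  [5→11]: (11.15+1.45)/2 × 6 = 37.8
  Sum = 204.63 mcg/mL·hr
IV tail: 1.45/0.34 = 4.265; AUC_iv,0→∞ = 204.63 + 4.265 = 208.895 mcg/mL·hr
Trapezoidal AUC_0→10 (buccal film):
  [0→1]: (0.00+38.54)/2 × 1 = 19.27
  [1→1.5]: (38.54+42.71)/2 × 0.5 = 20.3125
  [1.5→3.5]: (42.71+31.88)/2 × 2 = 74.59
  [3.5→4.5]: (31.88+24.10)/2 × 1 = 27.99
  [4.5→6]: (24.10+15.07)/2 × 1.5 = 29.3775
  [6→10]: (15.07+3.96)/2 × 4 = 38.06
  Sum = 209.6 mcg/mL·hr
buccal film tail: 3.96/0.34 = 11.647; AUC_ev,0→∞ = 209.6 + 11.647 = 221.247 mcg/mL·hr
F = (AUC_ev/D_ev)/(AUC_iv/D_iv) = (221.247/300)/(208.895/200) = 0.73749/1.044475 = 0.7061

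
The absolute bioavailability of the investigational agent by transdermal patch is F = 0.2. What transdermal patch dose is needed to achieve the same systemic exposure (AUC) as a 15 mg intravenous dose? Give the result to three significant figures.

For equal systemic exposure: F × D_ev = D_iv
D_ev = D_iv / F = 15 / 0.2 = 75 mg

D_transdermal = 75.0 mg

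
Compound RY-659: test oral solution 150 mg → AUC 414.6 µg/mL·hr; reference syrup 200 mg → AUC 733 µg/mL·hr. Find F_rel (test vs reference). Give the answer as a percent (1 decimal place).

F_rel = (AUC_test/D_test) / (AUC_ref/D_ref)
      = (414.6/150) / (733/200)
      = 2.764 / 3.665 = 0.7542 = 75.42%

F_rel = 75.4%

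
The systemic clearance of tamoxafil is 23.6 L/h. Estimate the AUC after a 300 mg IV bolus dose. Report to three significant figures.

AUC_0→∞ = Dose_iv / CL
        = 300 / 23.6 = 12.7119 mg/L·h

AUC = 12.7 mg/L·h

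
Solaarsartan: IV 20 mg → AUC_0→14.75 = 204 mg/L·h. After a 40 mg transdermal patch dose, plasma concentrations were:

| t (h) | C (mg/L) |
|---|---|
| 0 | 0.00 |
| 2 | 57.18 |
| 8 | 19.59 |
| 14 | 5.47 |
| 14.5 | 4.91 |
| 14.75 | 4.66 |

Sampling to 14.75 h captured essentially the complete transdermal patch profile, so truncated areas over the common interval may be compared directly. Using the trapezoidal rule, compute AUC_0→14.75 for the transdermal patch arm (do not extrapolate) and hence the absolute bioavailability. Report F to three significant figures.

Trapezoidal AUC_0→14.75 (transdermal patch):
  [0→2]: (0.00+57.18)/2 × 2 = 57.18
  [2→8]: (57.18+19.59)/2 × 6 = 230.31
  [8→14]: (19.59+5.47)/2 × 6 = 75.18
  [14→14.5]: (5.47+4.91)/2 × 0.5 = 2.595
  [14.5→14.75]: (4.91+4.66)/2 × 0.25 = 1.19625
  Sum = 366.46125 mg/L·h
F = (AUC_ev/D_ev)/(AUC_iv/D_iv) = (366.46125/40)/(204/20) = 9.16153/10.2 = 0.8982

F = 0.898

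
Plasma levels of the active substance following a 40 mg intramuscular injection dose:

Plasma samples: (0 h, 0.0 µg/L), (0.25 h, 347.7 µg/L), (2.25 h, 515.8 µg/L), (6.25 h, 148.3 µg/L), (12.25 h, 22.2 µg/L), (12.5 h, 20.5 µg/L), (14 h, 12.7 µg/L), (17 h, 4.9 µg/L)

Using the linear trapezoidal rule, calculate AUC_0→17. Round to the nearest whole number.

Trapezoidal AUC_0→17:
  [0→0.25]: (0.0+347.7)/2 × 0.25 = 43.4625
  [0.25→2.25]: (347.7+515.8)/2 × 2 = 863.5
  [2.25→6.25]: (515.8+148.3)/2 × 4 = 1328.2
  [6.25→12.25]: (148.3+22.2)/2 × 6 = 511.5
  [12.25→12.5]: (22.2+20.5)/2 × 0.25 = 5.3375
  [12.5→14]: (20.5+12.7)/2 × 1.5 = 24.9
  [14→17]: (12.7+4.9)/2 × 3 = 26.4
  Sum = 2803.3 µg/L·h

AUC = 2803 µg/L·h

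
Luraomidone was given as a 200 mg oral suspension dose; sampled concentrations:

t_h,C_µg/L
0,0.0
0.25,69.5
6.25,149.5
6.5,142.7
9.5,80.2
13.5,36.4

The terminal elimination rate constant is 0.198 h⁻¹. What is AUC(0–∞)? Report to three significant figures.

AUC = 1450 µg/L·h

Trapezoidal AUC_0→13.5:
  [0→0.25]: (0.0+69.5)/2 × 0.25 = 8.6875
  [0.25→6.25]: (69.5+149.5)/2 × 6 = 657.0
  [6.25→6.5]: (149.5+142.7)/2 × 0.25 = 36.525
  [6.5→9.5]: (142.7+80.2)/2 × 3 = 334.35
  [9.5→13.5]: (80.2+36.4)/2 × 4 = 233.2
  Sum = 1269.7625 µg/L·h
Extrapolated tail: C_last / k_e = 36.4 / 0.198 = 183.838
AUC_0→∞ = 1269.7625 + 183.838 = 1453.6005 µg/L·h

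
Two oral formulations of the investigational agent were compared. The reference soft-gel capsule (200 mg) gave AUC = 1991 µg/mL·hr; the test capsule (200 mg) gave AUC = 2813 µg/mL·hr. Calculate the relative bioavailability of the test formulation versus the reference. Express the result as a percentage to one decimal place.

F_rel = (AUC_test/D_test) / (AUC_ref/D_ref)
      = (2813/200) / (1991/200)
      = 14.065 / 9.955 = 1.4129 = 141.29%

F_rel = 141.3%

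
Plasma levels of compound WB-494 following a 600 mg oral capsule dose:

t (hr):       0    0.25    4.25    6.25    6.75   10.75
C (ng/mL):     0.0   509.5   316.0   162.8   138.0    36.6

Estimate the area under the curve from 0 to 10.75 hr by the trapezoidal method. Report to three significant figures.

AUC = 2620 ng/mL·hr

Trapezoidal AUC_0→10.75:
  [0→0.25]: (0.0+509.5)/2 × 0.25 = 63.6875
  [0.25→4.25]: (509.5+316.0)/2 × 4 = 1651.0
  [4.25→6.25]: (316.0+162.8)/2 × 2 = 478.8
  [6.25→6.75]: (162.8+138.0)/2 × 0.5 = 75.2
  [6.75→10.75]: (138.0+36.6)/2 × 4 = 349.2
  Sum = 2617.8875 ng/mL·hr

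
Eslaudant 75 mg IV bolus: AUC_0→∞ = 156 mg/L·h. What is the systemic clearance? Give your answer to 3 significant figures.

CL = Dose_iv / AUC_0→∞
   = 75 / 156 = 0.480769 L/h

CL = 0.481 L/h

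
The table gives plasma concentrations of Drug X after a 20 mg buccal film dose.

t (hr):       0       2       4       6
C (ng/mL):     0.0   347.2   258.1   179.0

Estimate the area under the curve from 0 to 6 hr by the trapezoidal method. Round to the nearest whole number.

Trapezoidal AUC_0→6:
  [0→2]: (0.0+347.2)/2 × 2 = 347.2
  [2→4]: (347.2+258.1)/2 × 2 = 605.3
  [4→6]: (258.1+179.0)/2 × 2 = 437.1
  Sum = 1389.6 ng/mL·hr

AUC = 1390 ng/mL·hr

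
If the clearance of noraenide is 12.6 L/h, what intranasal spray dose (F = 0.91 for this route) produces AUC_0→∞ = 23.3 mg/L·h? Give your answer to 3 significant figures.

Dose = 323 mg

Dose = CL × AUC_0→∞ / F
     = 12.6 × 23.3 / 0.91 = 322.615 mg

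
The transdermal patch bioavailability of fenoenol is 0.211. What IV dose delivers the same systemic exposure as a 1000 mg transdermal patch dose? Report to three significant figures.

Systemic exposure from an extravascular dose = F × D_ev, so the equivalent IV dose is F × D_ev.
D_iv = F × D_ev = 0.211 × 1000 = 211 mg

D_iv = 211 mg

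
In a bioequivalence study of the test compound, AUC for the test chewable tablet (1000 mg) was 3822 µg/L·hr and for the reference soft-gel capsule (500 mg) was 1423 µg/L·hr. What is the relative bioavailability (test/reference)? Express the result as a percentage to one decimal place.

F_rel = (AUC_test/D_test) / (AUC_ref/D_ref)
      = (3822/1000) / (1423/500)
      = 3.822 / 2.846 = 1.3429 = 134.29%

F_rel = 134.3%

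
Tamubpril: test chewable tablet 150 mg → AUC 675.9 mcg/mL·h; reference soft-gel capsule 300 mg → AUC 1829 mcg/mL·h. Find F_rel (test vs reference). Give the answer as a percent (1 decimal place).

F_rel = (AUC_test/D_test) / (AUC_ref/D_ref)
      = (675.9/150) / (1829/300)
      = 4.506 / 6.09667 = 0.7391 = 73.91%

F_rel = 73.9%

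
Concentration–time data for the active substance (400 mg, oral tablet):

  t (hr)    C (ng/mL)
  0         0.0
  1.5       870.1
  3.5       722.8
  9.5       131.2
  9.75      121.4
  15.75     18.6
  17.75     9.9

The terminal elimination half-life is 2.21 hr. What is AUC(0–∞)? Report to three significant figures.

AUC = 5320 ng/mL·hr

Trapezoidal AUC_0→17.75:
  [0→1.5]: (0.0+870.1)/2 × 1.5 = 652.575
  [1.5→3.5]: (870.1+722.8)/2 × 2 = 1592.9
  [3.5→9.5]: (722.8+131.2)/2 × 6 = 2562.0
  [9.5→9.75]: (131.2+121.4)/2 × 0.25 = 31.575
  [9.75→15.75]: (121.4+18.6)/2 × 6 = 420.0
  [15.75→17.75]: (18.6+9.9)/2 × 2 = 28.5
  Sum = 5287.55 ng/mL·hr
k_e = ln2 / t½ = 0.693147 / 2.21 = 0.3136 hr^-1
Extrapolated tail: C_last / k_e = 9.9 / 0.3136 = 31.569
AUC_0→∞ = 5287.55 + 31.569 = 5319.119 ng/mL·hr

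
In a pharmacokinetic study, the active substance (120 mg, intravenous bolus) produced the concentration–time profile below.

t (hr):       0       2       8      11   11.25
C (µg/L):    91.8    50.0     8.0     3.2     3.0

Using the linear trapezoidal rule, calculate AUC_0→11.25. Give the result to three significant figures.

AUC = 333 µg/L·hr

Trapezoidal AUC_0→11.25:
  [0→2]: (91.8+50.0)/2 × 2 = 141.8
  [2→8]: (50.0+8.0)/2 × 6 = 174.0
  [8→11]: (8.0+3.2)/2 × 3 = 16.8
  [11→11.25]: (3.2+3.0)/2 × 0.25 = 0.775
  Sum = 333.375 µg/L·hr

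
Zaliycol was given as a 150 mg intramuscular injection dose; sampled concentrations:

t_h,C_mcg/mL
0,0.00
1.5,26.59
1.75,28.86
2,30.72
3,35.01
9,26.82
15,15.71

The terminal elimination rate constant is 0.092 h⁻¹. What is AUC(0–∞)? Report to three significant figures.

Trapezoidal AUC_0→15:
  [0→1.5]: (0.00+26.59)/2 × 1.5 = 19.9425
  [1.5→1.75]: (26.59+28.86)/2 × 0.25 = 6.93125
  [1.75→2]: (28.86+30.72)/2 × 0.25 = 7.4475
  [2→3]: (30.72+35.01)/2 × 1 = 32.865
  [3→9]: (35.01+26.82)/2 × 6 = 185.49
  [9→15]: (26.82+15.71)/2 × 6 = 127.59
  Sum = 380.26625 mcg/mL·h
Extrapolated tail: C_last / k_e = 15.71 / 0.092 = 170.761
AUC_0→∞ = 380.26625 + 170.761 = 551.02725 mcg/mL·h

AUC = 551 mcg/mL·h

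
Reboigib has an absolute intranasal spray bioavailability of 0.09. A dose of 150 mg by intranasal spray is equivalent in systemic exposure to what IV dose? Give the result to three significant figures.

Systemic exposure from an extravascular dose = F × D_ev, so the equivalent IV dose is F × D_ev.
D_iv = F × D_ev = 0.09 × 150 = 13.5 mg

D_iv = 13.5 mg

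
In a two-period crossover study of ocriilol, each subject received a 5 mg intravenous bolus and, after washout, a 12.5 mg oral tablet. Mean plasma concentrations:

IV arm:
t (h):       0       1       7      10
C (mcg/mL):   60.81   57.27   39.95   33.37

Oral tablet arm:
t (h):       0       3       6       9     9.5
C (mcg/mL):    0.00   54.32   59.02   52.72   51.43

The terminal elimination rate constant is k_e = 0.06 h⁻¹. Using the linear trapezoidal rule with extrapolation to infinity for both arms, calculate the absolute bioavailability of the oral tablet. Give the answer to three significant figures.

F = 0.512

Trapezoidal AUC_0→10 (IV):
  [0→1]: (60.81+57.27)/2 × 1 = 59.04
  [1→7]: (57.27+39.95)/2 × 6 = 291.66
  [7→10]: (39.95+33.37)/2 × 3 = 109.98
  Sum = 460.68 mcg/mL·h
IV tail: 33.37/0.06 = 556.167; AUC_iv,0→∞ = 460.68 + 556.167 = 1016.847 mcg/mL·h
Trapezoidal AUC_0→9.5 (oral tablet):
  [0→3]: (0.00+54.32)/2 × 3 = 81.48
  [3→6]: (54.32+59.02)/2 × 3 = 170.01
  [6→9]: (59.02+52.72)/2 × 3 = 167.61
  [9→9.5]: (52.72+51.43)/2 × 0.5 = 26.0375
  Sum = 445.1375 mcg/mL·h
oral tablet tail: 51.43/0.06 = 857.167; AUC_ev,0→∞ = 445.1375 + 857.167 = 1302.3045 mcg/mL·h
F = (AUC_ev/D_ev)/(AUC_iv/D_iv) = (1302.3045/12.5)/(1016.847/5) = 104.18436/203.3694 = 0.5123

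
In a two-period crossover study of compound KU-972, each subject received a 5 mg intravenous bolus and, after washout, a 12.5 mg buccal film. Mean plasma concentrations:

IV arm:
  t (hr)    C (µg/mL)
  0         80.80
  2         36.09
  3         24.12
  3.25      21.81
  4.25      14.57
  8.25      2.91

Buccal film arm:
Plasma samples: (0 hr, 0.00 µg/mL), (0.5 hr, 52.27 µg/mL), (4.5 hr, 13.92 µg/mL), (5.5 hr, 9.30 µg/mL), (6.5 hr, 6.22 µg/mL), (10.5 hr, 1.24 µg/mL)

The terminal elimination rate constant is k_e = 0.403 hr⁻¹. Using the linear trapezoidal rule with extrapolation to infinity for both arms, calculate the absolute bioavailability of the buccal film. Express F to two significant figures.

F = 0.34

Trapezoidal AUC_0→8.25 (IV):
  [0→2]: (80.80+36.09)/2 × 2 = 116.89
  [2→3]: (36.09+24.12)/2 × 1 = 30.105
  [3→3.25]: (24.12+21.81)/2 × 0.25 = 5.74125
  [3.25→4.25]: (21.81+14.57)/2 × 1 = 18.19
  [4.25→8.25]: (14.57+2.91)/2 × 4 = 34.96
  Sum = 205.88625 µg/mL·hr
IV tail: 2.91/0.403 = 7.221; AUC_iv,0→∞ = 205.88625 + 7.221 = 213.10725 µg/mL·hr
Trapezoidal AUC_0→10.5 (buccal film):
  [0→0.5]: (0.00+52.27)/2 × 0.5 = 13.0675
  [0.5→4.5]: (52.27+13.92)/2 × 4 = 132.38
  [4.5→5.5]: (13.92+9.30)/2 × 1 = 11.61
  [5.5→6.5]: (9.30+6.22)/2 × 1 = 7.76
  [6.5→10.5]: (6.22+1.24)/2 × 4 = 14.92
  Sum = 179.7375 µg/mL·hr
buccal film tail: 1.24/0.403 = 3.077; AUC_ev,0→∞ = 179.7375 + 3.077 = 182.8145 µg/mL·hr
F = (AUC_ev/D_ev)/(AUC_iv/D_iv) = (182.8145/12.5)/(213.10725/5) = 14.62516/42.62145 = 0.3431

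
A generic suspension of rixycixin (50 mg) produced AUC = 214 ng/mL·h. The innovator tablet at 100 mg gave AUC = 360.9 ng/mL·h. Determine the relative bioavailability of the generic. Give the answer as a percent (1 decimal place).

F_rel = 118.6%

F_rel = (AUC_test/D_test) / (AUC_ref/D_ref)
      = (214/50) / (360.9/100)
      = 4.28 / 3.609 = 1.1859 = 118.59%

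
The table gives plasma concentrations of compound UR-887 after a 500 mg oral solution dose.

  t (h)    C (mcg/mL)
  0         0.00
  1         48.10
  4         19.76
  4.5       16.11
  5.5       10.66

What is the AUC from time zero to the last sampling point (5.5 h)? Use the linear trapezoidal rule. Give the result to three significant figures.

AUC = 148 mcg/mL·h

Trapezoidal AUC_0→5.5:
  [0→1]: (0.00+48.10)/2 × 1 = 24.05
  [1→4]: (48.10+19.76)/2 × 3 = 101.79
  [4→4.5]: (19.76+16.11)/2 × 0.5 = 8.9675
  [4.5→5.5]: (16.11+10.66)/2 × 1 = 13.385
  Sum = 148.1925 mcg/mL·h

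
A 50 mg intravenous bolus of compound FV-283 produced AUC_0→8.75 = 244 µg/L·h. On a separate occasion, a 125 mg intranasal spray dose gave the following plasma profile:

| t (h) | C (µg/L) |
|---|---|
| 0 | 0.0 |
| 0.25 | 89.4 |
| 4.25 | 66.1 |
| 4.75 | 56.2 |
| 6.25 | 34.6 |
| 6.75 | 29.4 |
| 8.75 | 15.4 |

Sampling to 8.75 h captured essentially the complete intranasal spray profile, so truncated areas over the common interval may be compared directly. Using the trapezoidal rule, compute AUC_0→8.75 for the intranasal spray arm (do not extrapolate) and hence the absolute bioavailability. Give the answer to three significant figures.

F = 0.790

Trapezoidal AUC_0→8.75 (intranasal spray):
  [0→0.25]: (0.0+89.4)/2 × 0.25 = 11.175
  [0.25→4.25]: (89.4+66.1)/2 × 4 = 311.0
  [4.25→4.75]: (66.1+56.2)/2 × 0.5 = 30.575
  [4.75→6.25]: (56.2+34.6)/2 × 1.5 = 68.1
  [6.25→6.75]: (34.6+29.4)/2 × 0.5 = 16.0
  [6.75→8.75]: (29.4+15.4)/2 × 2 = 44.8
  Sum = 481.65 µg/L·h
F = (AUC_ev/D_ev)/(AUC_iv/D_iv) = (481.65/125)/(244/50) = 3.8532/4.88 = 0.7896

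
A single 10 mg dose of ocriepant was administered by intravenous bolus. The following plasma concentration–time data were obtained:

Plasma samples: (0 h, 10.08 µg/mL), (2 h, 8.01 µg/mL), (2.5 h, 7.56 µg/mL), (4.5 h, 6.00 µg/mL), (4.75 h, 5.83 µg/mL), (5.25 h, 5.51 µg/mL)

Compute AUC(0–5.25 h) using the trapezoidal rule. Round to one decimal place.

AUC = 39.9 µg/mL·h

Trapezoidal AUC_0→5.25:
  [0→2]: (10.08+8.01)/2 × 2 = 18.09
  [2→2.5]: (8.01+7.56)/2 × 0.5 = 3.8925
  [2.5→4.5]: (7.56+6.00)/2 × 2 = 13.56
  [4.5→4.75]: (6.00+5.83)/2 × 0.25 = 1.47875
  [4.75→5.25]: (5.83+5.51)/2 × 0.5 = 2.835
  Sum = 39.85625 µg/mL·h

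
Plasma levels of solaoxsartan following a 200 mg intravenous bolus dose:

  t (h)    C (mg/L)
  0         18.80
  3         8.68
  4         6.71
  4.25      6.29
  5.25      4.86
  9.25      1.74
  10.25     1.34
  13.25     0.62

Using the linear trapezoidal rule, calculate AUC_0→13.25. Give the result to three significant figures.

AUC = 73.8 mg/L·h

Trapezoidal AUC_0→13.25:
  [0→3]: (18.80+8.68)/2 × 3 = 41.22
  [3→4]: (8.68+6.71)/2 × 1 = 7.695
  [4→4.25]: (6.71+6.29)/2 × 0.25 = 1.625
  [4.25→5.25]: (6.29+4.86)/2 × 1 = 5.575
  [5.25→9.25]: (4.86+1.74)/2 × 4 = 13.2
  [9.25→10.25]: (1.74+1.34)/2 × 1 = 1.54
  [10.25→13.25]: (1.34+0.62)/2 × 3 = 2.94
  Sum = 73.795 mg/L·h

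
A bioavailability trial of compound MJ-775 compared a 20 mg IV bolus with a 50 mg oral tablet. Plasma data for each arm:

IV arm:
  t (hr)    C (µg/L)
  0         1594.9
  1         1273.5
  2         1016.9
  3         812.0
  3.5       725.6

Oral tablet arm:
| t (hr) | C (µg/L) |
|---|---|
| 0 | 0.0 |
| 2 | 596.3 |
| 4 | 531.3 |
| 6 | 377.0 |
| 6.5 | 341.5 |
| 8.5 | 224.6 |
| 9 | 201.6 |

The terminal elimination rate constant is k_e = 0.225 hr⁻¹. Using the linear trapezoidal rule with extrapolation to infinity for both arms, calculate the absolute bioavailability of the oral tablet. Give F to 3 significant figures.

Trapezoidal AUC_0→3.5 (IV):
  [0→1]: (1594.9+1273.5)/2 × 1 = 1434.2
  [1→2]: (1273.5+1016.9)/2 × 1 = 1145.2
  [2→3]: (1016.9+812.0)/2 × 1 = 914.45
  [3→3.5]: (812.0+725.6)/2 × 0.5 = 384.4
  Sum = 3878.25 µg/L·hr
IV tail: 725.6/0.225 = 3224.889; AUC_iv,0→∞ = 3878.25 + 3224.889 = 7103.139 µg/L·hr
Trapezoidal AUC_0→9 (oral tablet):
  [0→2]: (0.0+596.3)/2 × 2 = 596.3
  [2→4]: (596.3+531.3)/2 × 2 = 1127.6
  [4→6]: (531.3+377.0)/2 × 2 = 908.3
  [6→6.5]: (377.0+341.5)/2 × 0.5 = 179.625
  [6.5→8.5]: (341.5+224.6)/2 × 2 = 566.1
  [8.5→9]: (224.6+201.6)/2 × 0.5 = 106.55
  Sum = 3484.475 µg/L·hr
oral tablet tail: 201.6/0.225 = 896.000; AUC_ev,0→∞ = 3484.475 + 896.000 = 4380.475 µg/L·hr
F = (AUC_ev/D_ev)/(AUC_iv/D_iv) = (4380.475/50)/(7103.139/20) = 87.6095/355.15695 = 0.2467

F = 0.247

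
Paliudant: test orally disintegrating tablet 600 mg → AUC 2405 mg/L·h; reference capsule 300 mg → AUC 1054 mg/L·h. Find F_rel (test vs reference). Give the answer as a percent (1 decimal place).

F_rel = 114.1%

F_rel = (AUC_test/D_test) / (AUC_ref/D_ref)
      = (2405/600) / (1054/300)
      = 4.00833 / 3.51333 = 1.1409 = 114.09%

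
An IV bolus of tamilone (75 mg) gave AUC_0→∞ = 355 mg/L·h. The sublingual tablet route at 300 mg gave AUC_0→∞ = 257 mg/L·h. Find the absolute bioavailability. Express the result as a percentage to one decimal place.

F = (AUC_ev / D_ev) / (AUC_iv / D_iv)
  = (257/300) / (355/75)
  = 0.856667 / 4.73333 = 0.1810
  = 18.10%

F = 18.1%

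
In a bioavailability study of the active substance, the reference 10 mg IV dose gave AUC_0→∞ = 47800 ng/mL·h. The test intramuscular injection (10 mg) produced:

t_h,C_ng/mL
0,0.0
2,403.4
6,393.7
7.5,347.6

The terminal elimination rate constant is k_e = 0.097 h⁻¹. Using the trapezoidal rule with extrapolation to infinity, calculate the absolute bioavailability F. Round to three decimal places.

F = 0.128

Trapezoidal AUC_0→7.5 (intramuscular injection):
  [0→2]: (0.0+403.4)/2 × 2 = 403.4
  [2→6]: (403.4+393.7)/2 × 4 = 1594.2
  [6→7.5]: (393.7+347.6)/2 × 1.5 = 555.975
  Sum = 2553.575 ng/mL·h
Tail: C_last/k_e = 347.6/0.097 = 3583.505
AUC_0→∞ (intramuscular injection) = 2553.575 + 3583.505 = 6137.08 ng/mL·h
F = (AUC_ev/D_ev)/(AUC_iv/D_iv) = (6137.08/10)/(47800/10) = 613.708/4780 = 0.1284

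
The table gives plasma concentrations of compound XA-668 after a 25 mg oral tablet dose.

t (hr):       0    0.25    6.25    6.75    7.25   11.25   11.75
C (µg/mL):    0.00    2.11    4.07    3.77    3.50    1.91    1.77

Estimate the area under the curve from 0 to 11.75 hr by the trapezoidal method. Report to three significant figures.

AUC = 34.3 µg/mL·hr

Trapezoidal AUC_0→11.75:
  [0→0.25]: (0.00+2.11)/2 × 0.25 = 0.26375
  [0.25→6.25]: (2.11+4.07)/2 × 6 = 18.54
  [6.25→6.75]: (4.07+3.77)/2 × 0.5 = 1.96
  [6.75→7.25]: (3.77+3.50)/2 × 0.5 = 1.8175
  [7.25→11.25]: (3.50+1.91)/2 × 4 = 10.82
  [11.25→11.75]: (1.91+1.77)/2 × 0.5 = 0.92
  Sum = 34.32125 µg/mL·hr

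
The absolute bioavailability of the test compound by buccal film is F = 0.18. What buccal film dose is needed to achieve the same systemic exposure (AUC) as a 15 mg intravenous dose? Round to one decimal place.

D_buccal = 83.3 mg

For equal systemic exposure: F × D_ev = D_iv
D_ev = D_iv / F = 15 / 0.18 = 83.3333 mg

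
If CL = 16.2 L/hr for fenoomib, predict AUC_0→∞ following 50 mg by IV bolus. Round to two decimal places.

AUC_0→∞ = Dose_iv / CL
        = 50 / 16.2 = 3.08642 mg/L·hr

AUC = 3.09 mg/L·hr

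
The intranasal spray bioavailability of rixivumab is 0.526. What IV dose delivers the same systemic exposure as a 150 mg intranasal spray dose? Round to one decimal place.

Systemic exposure from an extravascular dose = F × D_ev, so the equivalent IV dose is F × D_ev.
D_iv = F × D_ev = 0.526 × 150 = 78.9 mg

D_iv = 78.9 mg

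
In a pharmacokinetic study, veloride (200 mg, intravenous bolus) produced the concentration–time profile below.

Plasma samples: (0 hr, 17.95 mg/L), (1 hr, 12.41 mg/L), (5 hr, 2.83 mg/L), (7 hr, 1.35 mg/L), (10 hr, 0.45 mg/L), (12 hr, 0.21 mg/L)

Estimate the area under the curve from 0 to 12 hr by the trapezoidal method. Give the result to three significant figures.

AUC = 53.2 mg/L·hr

Trapezoidal AUC_0→12:
  [0→1]: (17.95+12.41)/2 × 1 = 15.18
  [1→5]: (12.41+2.83)/2 × 4 = 30.48
  [5→7]: (2.83+1.35)/2 × 2 = 4.18
  [7→10]: (1.35+0.45)/2 × 3 = 2.7
  [10→12]: (0.45+0.21)/2 × 2 = 0.66
  Sum = 53.2 mg/L·hr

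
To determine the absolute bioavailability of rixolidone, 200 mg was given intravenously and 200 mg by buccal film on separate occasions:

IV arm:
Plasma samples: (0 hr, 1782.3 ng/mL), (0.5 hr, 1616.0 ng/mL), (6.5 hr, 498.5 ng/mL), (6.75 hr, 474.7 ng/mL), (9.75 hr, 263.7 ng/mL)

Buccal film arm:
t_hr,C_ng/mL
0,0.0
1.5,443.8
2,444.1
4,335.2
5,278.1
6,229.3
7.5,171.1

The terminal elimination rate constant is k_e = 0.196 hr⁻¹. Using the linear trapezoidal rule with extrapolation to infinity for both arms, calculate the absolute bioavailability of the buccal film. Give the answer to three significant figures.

Trapezoidal AUC_0→9.75 (IV):
  [0→0.5]: (1782.3+1616.0)/2 × 0.5 = 849.575
  [0.5→6.5]: (1616.0+498.5)/2 × 6 = 6343.5
  [6.5→6.75]: (498.5+474.7)/2 × 0.25 = 121.65
  [6.75→9.75]: (474.7+263.7)/2 × 3 = 1107.6
  Sum = 8422.325 ng/mL·hr
IV tail: 263.7/0.196 = 1345.408; AUC_iv,0→∞ = 8422.325 + 1345.408 = 9767.733 ng/mL·hr
Trapezoidal AUC_0→7.5 (buccal film):
  [0→1.5]: (0.0+443.8)/2 × 1.5 = 332.85
  [1.5→2]: (443.8+444.1)/2 × 0.5 = 221.975
  [2→4]: (444.1+335.2)/2 × 2 = 779.3
  [4→5]: (335.2+278.1)/2 × 1 = 306.65
  [5→6]: (278.1+229.3)/2 × 1 = 253.7
  [6→7.5]: (229.3+171.1)/2 × 1.5 = 300.3
  Sum = 2194.775 ng/mL·hr
buccal film tail: 171.1/0.196 = 872.959; AUC_ev,0→∞ = 2194.775 + 872.959 = 3067.734 ng/mL·hr
F = (AUC_ev/D_ev)/(AUC_iv/D_iv) = (3067.734/200)/(9767.733/200) = 15.33867/48.838665 = 0.3141

F = 0.314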